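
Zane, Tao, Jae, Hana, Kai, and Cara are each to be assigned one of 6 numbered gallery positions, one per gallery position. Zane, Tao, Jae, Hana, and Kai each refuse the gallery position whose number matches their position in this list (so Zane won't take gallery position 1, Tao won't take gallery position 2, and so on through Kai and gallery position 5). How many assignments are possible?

309

Let Aᵢ (for 1 ≤ i ≤ 5) be the placements that put person i in their forbidden gallery position. Any j of these fix j positions, leaving (6−j)! ways to fill the rest, and there are C(5,j) ways to pick which j.
By inclusion–exclusion, the number of valid placements is Σ_{j=0}^{5} (−1)^j C(5,j)·(6−j)!.
Computing: 720 − 600 + 240 − 60 + 10 − 1 = 309.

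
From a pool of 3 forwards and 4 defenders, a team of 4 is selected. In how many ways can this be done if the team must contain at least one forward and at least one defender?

With no constraint there are C(7,4) = 35 possible selections.
Subtract selections that omit an entire group: no forwards → C(4,4) = 1; no defenders → C(3,4) = 0.
Both groups omitted at once is impossible, so 35 − 1 = 34.

34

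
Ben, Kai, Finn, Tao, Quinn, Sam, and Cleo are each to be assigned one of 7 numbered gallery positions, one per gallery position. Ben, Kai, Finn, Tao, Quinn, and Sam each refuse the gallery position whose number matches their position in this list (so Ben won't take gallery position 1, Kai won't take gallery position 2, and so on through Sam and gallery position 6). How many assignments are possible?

2119

Let Aᵢ (for 1 ≤ i ≤ 6) be the placements that put person i in their forbidden gallery position. Any j of these fix j positions, leaving (7−j)! ways to fill the rest, and there are C(6,j) ways to pick which j.
By inclusion–exclusion, the number of valid placements is Σ_{j=0}^{6} (−1)^j C(6,j)·(7−j)!.
Computing: 5040 − 4320 + 1800 − 480 + 90 − 12 + 1 = 2119.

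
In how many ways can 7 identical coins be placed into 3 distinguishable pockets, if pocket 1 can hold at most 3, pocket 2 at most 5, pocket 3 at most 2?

By stars and bars, unrestricted non-negative solutions to x_1+…+x_3 = 7 number C(7+2,2) = 36.
Subtract solutions that violate a single cap (substitute x_i' = x_i − (cap_i+1)): x_1 ≥ 4 gives C(5,2) = 10; x_2 ≥ 6 gives C(3,2) = 3; x_3 ≥ 3 gives C(6,2) = 15. Together 28.
Add back pairs where two caps are both exceeded: 0 + 1 + 0 = 1.
By inclusion–exclusion the count is 36 − 28 + 1 = 9.

9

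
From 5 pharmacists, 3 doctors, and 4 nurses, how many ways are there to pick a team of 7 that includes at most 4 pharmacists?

Split by how many pharmacists are chosen (0 through 4).
Sum: C(5,0)·C(7,7) + C(5,1)·C(7,6) + C(5,2)·C(7,5) + C(5,3)·C(7,4) + C(5,4)·C(7,3) = 1 + 35 + 210 + 350 + 175 = 771.

771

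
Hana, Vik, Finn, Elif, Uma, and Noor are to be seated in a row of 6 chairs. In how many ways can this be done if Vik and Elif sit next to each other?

240

Glue Vik and Elif into one block (2 internal orders), leaving 5 units to arrange in a row.
So the count is 2·(5)! = 240.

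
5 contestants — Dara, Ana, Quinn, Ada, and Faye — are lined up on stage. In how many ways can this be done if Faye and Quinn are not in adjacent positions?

Of the 5! = 120 arrangements, those with Faye and Quinn adjacent number 2 × 4! = 48 (treat the pair as a block with 2 internal orders).
Complementary counting: 120 − 48 = 72.

72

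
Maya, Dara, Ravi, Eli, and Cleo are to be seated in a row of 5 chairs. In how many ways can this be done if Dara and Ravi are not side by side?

Of the 5! = 120 arrangements, those with Dara and Ravi adjacent number 2 × 4! = 48 (treat the pair as a block with 2 internal orders).
Complementary counting: 120 − 48 = 72.

72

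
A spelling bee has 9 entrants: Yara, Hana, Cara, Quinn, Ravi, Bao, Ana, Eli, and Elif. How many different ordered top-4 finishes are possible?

There are 9 choices for 1st place, 8 for 2nd, and so on down to 6 for position 4.
That gives 9 × 8 × 7 × 6 = 3024.

3024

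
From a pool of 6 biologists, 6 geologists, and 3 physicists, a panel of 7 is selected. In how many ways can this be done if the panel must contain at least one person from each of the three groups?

5571

With no constraint there are C(15,7) = 6435 possible selections.
Subtract selections that omit an entire group: no biologists → C(9,7) = 36; no geologists → C(9,7) = 36; no physicists → C(12,7) = 792.
Add back selections omitting two groups (i.e. drawn from a single group): C(6,7) + C(6,7) + C(3,7) = 0.
By inclusion–exclusion: 6435 − 864 + 0 = 5571.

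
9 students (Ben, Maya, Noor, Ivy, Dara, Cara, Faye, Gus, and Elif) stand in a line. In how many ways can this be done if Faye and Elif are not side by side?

282240

Of the 9! = 362880 arrangements, those with Faye and Elif adjacent number 2 × 8! = 80640 (treat the pair as a block with 2 internal orders).
So 362880 − 80640 = 282240 arrangements keep them apart.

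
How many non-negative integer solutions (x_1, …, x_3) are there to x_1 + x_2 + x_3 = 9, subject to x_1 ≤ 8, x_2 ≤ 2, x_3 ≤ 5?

17

Without the upper bounds there are C(11,2) = 55 ways to split 9 among 3 variables.
Subtract solutions that violate a single cap (substitute x_i' = x_i − (cap_i+1)): x_1 ≥ 9 gives C(2,2) = 1; x_2 ≥ 3 gives C(8,2) = 28; x_3 ≥ 6 gives C(5,2) = 10. Together 39.
Add back pairs where two caps are both exceeded: 0 + 0 + 1 = 1.
By inclusion–exclusion the count is 55 − 39 + 1 = 17.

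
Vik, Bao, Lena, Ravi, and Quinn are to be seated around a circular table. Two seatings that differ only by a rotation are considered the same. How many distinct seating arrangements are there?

Seat Vik anywhere (absorbing the rotational symmetry), then permute the other 4: (4)! = 24.

24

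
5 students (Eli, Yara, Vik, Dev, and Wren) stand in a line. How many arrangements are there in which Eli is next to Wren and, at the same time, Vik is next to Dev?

24

Treat {Eli,Wren} as one block (2 orders) and {Vik,Dev} as another (2 orders).
That leaves 3 units to arrange: 2 × 2 × 3! = 4 × 6 = 24.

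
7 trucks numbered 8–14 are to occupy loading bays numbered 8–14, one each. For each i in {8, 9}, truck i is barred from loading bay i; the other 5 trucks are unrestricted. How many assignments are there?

Let Aᵢ (for i ∈ {8, 9}) be the placements that put truck i in its forbidden loading bay. Any j of these fix j positions, leaving (7−j)! ways to fill the rest, and there are C(2,j) ways to pick which j.
By inclusion–exclusion, the number of valid placements is Σ_{j=0}^{2} (−1)^j C(2,j)·(7−j)!.
Computing: 5040 − 1440 + 120 = 3720.

3720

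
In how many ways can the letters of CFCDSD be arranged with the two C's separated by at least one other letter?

There are 6!/(2!·2!) = 180 arrangements of CFCDSD in total.
If the two C's are adjacent, glue them into one block, leaving 5 items to arrange: (5)!/(2!) = 60 ways.
Subtracting, 180 − 60 = 120 arrangements keep the C's apart.

120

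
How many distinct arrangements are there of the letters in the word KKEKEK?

The 6 letters of KKEKEK have repeats: E appearing twice and K appearing 4 times.
So there are 6! / (4!·2!) = 15 distinguishable arrangements.

15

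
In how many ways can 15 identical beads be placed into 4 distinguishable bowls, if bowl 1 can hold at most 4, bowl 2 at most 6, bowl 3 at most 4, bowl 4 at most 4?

By stars and bars, unrestricted non-negative solutions to x_1+…+x_4 = 15 number C(15+3,3) = 816.
Subtract solutions that violate a single cap (substitute x_i' = x_i − (cap_i+1)): x_1 ≥ 5 gives C(13,3) = 286; x_2 ≥ 7 gives C(11,3) = 165; x_3 ≥ 5 gives C(13,3) = 286; x_4 ≥ 5 gives C(13,3) = 286. Together 1023.
Add back pairs where two caps are both exceeded: 20 + 56 + 56 + 20 + 20 + 56 = 228.
Subtract triples: 0 + 0 + 1 + 0 = 1.
By inclusion–exclusion the count is 816 − 1023 + 228 − 1 = 20.

20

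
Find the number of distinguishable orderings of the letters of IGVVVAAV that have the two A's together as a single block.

210

Treat the 2 copies of A as a single block. The multiset to arrange is then {AA, G, I, V, V, V, V}, 7 items in all.
That gives (7)!/(4!) = 210 arrangements.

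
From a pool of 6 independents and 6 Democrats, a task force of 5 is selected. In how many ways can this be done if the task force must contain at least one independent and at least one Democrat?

780

Total 5-person selections from all 12: C(12,5) = 792.
Selections missing a whole group: no independents → C(6,5) = 6; no Democrats → C(6,5) = 6.
Both groups omitted at once is impossible, so 792 − 12 = 780.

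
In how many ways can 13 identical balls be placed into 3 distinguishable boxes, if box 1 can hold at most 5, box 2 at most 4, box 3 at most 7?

By stars and bars, unrestricted non-negative solutions to x_1+…+x_3 = 13 number C(13+2,2) = 105.
Subtract solutions that violate a single cap (substitute x_i' = x_i − (cap_i+1)): x_1 ≥ 6 gives C(9,2) = 36; x_2 ≥ 5 gives C(10,2) = 45; x_3 ≥ 8 gives C(7,2) = 21. Together 102.
Add back pairs where two caps are both exceeded: 6 + 0 + 1 = 7.
By inclusion–exclusion the count is 105 − 102 + 7 = 10.

10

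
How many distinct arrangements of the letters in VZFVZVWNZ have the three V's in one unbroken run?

840

Treat the 3 copies of V as a single block. The multiset to arrange is then {VVV, F, N, W, Z, Z, Z}, 7 items in all.
That gives (7)!/(3!) = 840 arrangements.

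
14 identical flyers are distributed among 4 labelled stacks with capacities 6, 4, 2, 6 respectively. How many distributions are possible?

Ignoring the caps, the number of non-negative solutions to x_1+…+x_4 = 14 is C(17,3) = 680.
Subtract solutions that violate a single cap (substitute x_i' = x_i − (cap_i+1)): x_1 ≥ 7 gives C(10,3) = 120; x_2 ≥ 5 gives C(12,3) = 220; x_3 ≥ 3 gives C(14,3) = 364; x_4 ≥ 7 gives C(10,3) = 120. Together 824.
Add back pairs where two caps are both exceeded: 10 + 35 + 1 + 84 + 10 + 35 = 175.
By inclusion–exclusion the count is 680 − 824 + 175 = 31.

31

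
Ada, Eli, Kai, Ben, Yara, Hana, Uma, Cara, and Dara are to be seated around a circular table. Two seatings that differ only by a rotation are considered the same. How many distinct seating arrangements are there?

Around a circle, 9 distinct people have 9!/9 = (8)! = 40320 rotationally distinct seatings.

40320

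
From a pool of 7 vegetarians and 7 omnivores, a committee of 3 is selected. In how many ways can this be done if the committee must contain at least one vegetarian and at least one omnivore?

294

Unrestricted: C(14,3) = 364 ways to pick any 3 of the 14.
Selections missing a whole group: no vegetarians → C(7,3) = 35; no omnivores → C(7,3) = 35.
Both groups omitted at once is impossible, so 364 − 70 = 294.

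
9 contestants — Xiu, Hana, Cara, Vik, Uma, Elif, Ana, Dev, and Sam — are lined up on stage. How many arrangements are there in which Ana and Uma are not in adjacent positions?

282240

Of the 9! = 362880 arrangements, those with Ana and Uma adjacent number 2 × 8! = 80640 (treat the pair as a block with 2 internal orders).
So 362880 − 80640 = 282240 arrangements keep them apart.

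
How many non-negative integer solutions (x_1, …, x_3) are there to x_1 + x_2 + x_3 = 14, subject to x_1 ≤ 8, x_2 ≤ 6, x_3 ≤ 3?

10

By stars and bars, unrestricted non-negative solutions to x_1+…+x_3 = 14 number C(14+2,2) = 120.
Subtract solutions that violate a single cap (substitute x_i' = x_i − (cap_i+1)): x_1 ≥ 9 gives C(7,2) = 21; x_2 ≥ 7 gives C(9,2) = 36; x_3 ≥ 4 gives C(12,2) = 66. Together 123.
Add back pairs where two caps are both exceeded: 0 + 3 + 10 = 13.
By inclusion–exclusion the count is 120 − 123 + 13 = 10.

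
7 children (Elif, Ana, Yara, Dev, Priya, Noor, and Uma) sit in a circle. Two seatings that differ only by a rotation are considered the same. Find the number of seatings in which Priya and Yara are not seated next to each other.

All circular seatings of 7 people number (6)! = 720.
Those with Priya next to Yara: fuse the pair into one unit and seat 6 units around a circle — 2·(5)! = 240.
Subtracting, 720 − 240 = 480.

480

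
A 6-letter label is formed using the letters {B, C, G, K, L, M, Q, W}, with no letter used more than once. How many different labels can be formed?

20160

With no repetition, fill the 6 letters in order: 8 choices, then 7, down to 3.
8 × 7 × 6 × 5 × 4 × 3 = 20160.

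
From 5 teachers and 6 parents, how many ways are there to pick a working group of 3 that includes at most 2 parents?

145

Split by how many parents are chosen (0 through 2).
Sum: C(6,0)·C(5,3) + C(6,1)·C(5,2) + C(6,2)·C(5,1) = 10 + 60 + 75 = 145.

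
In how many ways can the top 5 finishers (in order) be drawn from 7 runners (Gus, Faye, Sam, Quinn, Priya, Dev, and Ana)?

2520

This is an ordered selection of 5 from 7: P(7,5).
That gives 7 × 6 × 5 × 4 × 3 = 2520.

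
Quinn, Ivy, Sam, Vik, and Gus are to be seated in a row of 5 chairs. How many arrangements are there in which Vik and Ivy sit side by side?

48

Treat {Vik, Ivy} as a single unit. There are 4 units to order, and the pair itself can be ordered 2 ways.
So the count is 2·(4)! = 48.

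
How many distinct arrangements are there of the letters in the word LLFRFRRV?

LLFRFRRV has 8 letters with F appearing twice, L appearing twice, and R appearing 3 times.
Dividing 8! = 40320 by 3!·2!·2! = 24 for the repeated letters gives 1680.

1680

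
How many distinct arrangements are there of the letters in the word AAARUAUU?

280

Letter multiplicities in AAARUAUU: A×4, R×1, U×3.
The number of distinct arrangements is 8!/(4!·3!) = 40320/144 = 280.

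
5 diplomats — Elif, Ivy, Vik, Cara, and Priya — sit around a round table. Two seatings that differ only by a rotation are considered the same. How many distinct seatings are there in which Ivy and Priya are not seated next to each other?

12

Without the restriction there are (4)! = 24 seatings.
Seatings with Ivy beside Priya: treat them as a block with 2 internal orders, giving 2 × (3)! = 12.
Subtracting, 24 − 12 = 12.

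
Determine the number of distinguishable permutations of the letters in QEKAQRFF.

10080

The 8 letters of QEKAQRFF have repeats: F appearing twice and Q appearing twice.
The number of distinct arrangements is 8!/(2!·2!) = 40320/4 = 10080.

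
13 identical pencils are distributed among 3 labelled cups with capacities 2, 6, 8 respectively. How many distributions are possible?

9

By stars and bars, unrestricted non-negative solutions to x_1+…+x_3 = 13 number C(13+2,2) = 105.
Subtract solutions that violate a single cap (substitute x_i' = x_i − (cap_i+1)): x_1 ≥ 3 gives C(12,2) = 66; x_2 ≥ 7 gives C(8,2) = 28; x_3 ≥ 9 gives C(6,2) = 15. Together 109.
Add back pairs where two caps are both exceeded: 10 + 3 + 0 = 13.
By inclusion–exclusion the count is 105 − 109 + 13 = 9.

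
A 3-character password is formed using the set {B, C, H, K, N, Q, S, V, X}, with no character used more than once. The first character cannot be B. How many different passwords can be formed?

The first character has 9−1 = 8 choices (anything except B).
The remaining 2 characters are filled from the other 8 symbols without repetition: 8 × 7 = 56.
Total: 8 × 56 = 448.

448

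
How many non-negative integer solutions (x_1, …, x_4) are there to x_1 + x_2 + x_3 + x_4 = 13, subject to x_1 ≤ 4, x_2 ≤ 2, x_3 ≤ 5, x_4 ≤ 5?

19

By stars and bars, unrestricted non-negative solutions to x_1+…+x_4 = 13 number C(13+3,3) = 560.
Subtract solutions that violate a single cap (substitute x_i' = x_i − (cap_i+1)): x_1 ≥ 5 gives C(11,3) = 165; x_2 ≥ 3 gives C(13,3) = 286; x_3 ≥ 6 gives C(10,3) = 120; x_4 ≥ 6 gives C(10,3) = 120. Together 691.
Add back pairs where two caps are both exceeded: 56 + 10 + 10 + 35 + 35 + 4 = 150.
By inclusion–exclusion the count is 560 − 691 + 150 = 19.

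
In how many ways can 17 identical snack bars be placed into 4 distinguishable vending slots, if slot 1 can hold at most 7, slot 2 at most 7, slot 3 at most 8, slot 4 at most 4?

176

Ignoring the caps, the number of non-negative solutions to x_1+…+x_4 = 17 is C(20,3) = 1140.
Subtract solutions that violate a single cap (substitute x_i' = x_i − (cap_i+1)): x_1 ≥ 8 gives C(12,3) = 220; x_2 ≥ 8 gives C(12,3) = 220; x_3 ≥ 9 gives C(11,3) = 165; x_4 ≥ 5 gives C(15,3) = 455. Together 1060.
Add back pairs where two caps are both exceeded: 4 + 1 + 35 + 1 + 35 + 20 = 96.
By inclusion–exclusion the count is 1140 − 1060 + 96 = 176.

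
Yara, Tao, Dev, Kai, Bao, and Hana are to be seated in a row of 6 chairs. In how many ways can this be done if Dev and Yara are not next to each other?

There are 6! = 720 arrangements in all. If Dev and Yara are adjacent, merging them into one block gives 2·(5)! = 240 arrangements.
So 720 − 240 = 480 arrangements keep them apart.

480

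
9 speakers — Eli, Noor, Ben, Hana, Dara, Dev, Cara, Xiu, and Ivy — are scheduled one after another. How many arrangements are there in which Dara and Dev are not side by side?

282240

Of the 9! = 362880 arrangements, those with Dara and Dev adjacent number 2 × 8! = 80640 (treat the pair as a block with 2 internal orders).
Complementary counting: 362880 − 80640 = 282240.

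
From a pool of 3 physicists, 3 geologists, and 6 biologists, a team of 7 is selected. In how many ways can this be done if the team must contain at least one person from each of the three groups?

720

Unrestricted: C(12,7) = 792 ways to pick any 7 of the 12.
Subtract selections that omit an entire group: no physicists → C(9,7) = 36; no geologists → C(9,7) = 36; no biologists → C(6,7) = 0.
Add back selections omitting two groups (i.e. drawn from a single group): C(3,7) + C(3,7) + C(6,7) = 0.
By inclusion–exclusion: 792 − 72 + 0 = 720.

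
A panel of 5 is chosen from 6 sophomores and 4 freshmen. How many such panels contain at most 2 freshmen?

186

Split by how many freshmen are chosen (0 through 2).
Sum: C(4,0)·C(6,5) + C(4,1)·C(6,4) + C(4,2)·C(6,3) = 6 + 60 + 120 = 186.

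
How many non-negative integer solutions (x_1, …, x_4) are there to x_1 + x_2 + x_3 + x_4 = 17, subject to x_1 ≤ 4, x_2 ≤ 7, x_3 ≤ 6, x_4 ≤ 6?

80

Without the upper bounds there are C(20,3) = 1140 ways to split 17 among 4 variables.
Subtract solutions that violate a single cap (substitute x_i' = x_i − (cap_i+1)): x_1 ≥ 5 gives C(15,3) = 455; x_2 ≥ 8 gives C(12,3) = 220; x_3 ≥ 7 gives C(13,3) = 286; x_4 ≥ 7 gives C(13,3) = 286. Together 1247.
Add back pairs where two caps are both exceeded: 35 + 56 + 56 + 10 + 10 + 20 = 187.
By inclusion–exclusion the count is 1140 − 1247 + 187 = 80.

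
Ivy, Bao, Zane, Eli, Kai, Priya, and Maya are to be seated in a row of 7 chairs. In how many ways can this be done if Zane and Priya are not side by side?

Of the 7! = 5040 arrangements, those with Zane and Priya adjacent number 2 × 6! = 1440 (treat the pair as a block with 2 internal orders).
So 5040 − 1440 = 3600 arrangements keep them apart.

3600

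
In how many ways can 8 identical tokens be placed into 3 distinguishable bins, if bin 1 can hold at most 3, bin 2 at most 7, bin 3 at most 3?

Without the upper bounds there are C(10,2) = 45 ways to split 8 among 3 bins.
Subtract solutions that violate a single cap (substitute x_i' = x_i − (cap_i+1)): x_1 ≥ 4 gives C(6,2) = 15; x_2 ≥ 8 gives C(2,2) = 1; x_3 ≥ 4 gives C(6,2) = 15. Together 31.
Add back pairs where two caps are both exceeded: 0 + 1 + 0 = 1.
By inclusion–exclusion the count is 45 − 31 + 1 = 15.

15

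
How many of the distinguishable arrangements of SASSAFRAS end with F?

Fix F in the last position and arrange the remaining 8 letters.
Those 8 letters have A appearing 3 times and S appearing 4 times, giving (8)!/(4!·3!) = 280.

280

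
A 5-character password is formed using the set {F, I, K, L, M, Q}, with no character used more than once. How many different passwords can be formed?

720

Choose and order 5 of the 6 symbols: the first character has 6 options, the next 5, and so on down to 2.
That product is 6 × 5 × 4 × 3 × 2 = 720.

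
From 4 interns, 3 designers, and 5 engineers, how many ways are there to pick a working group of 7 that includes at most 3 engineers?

596

Split by how many engineers are chosen (0 through 3).
Sum: C(5,0)·C(7,7) + C(5,1)·C(7,6) + C(5,2)·C(7,5) + C(5,3)·C(7,4) = 1 + 35 + 210 + 350 = 596.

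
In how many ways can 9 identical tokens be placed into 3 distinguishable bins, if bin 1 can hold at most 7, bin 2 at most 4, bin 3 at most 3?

17

By stars and bars, unrestricted non-negative solutions to x_1+…+x_3 = 9 number C(9+2,2) = 55.
Subtract solutions that violate a single cap (substitute x_i' = x_i − (cap_i+1)): x_1 ≥ 8 gives C(3,2) = 3; x_2 ≥ 5 gives C(6,2) = 15; x_3 ≥ 4 gives C(7,2) = 21. Together 39.
Add back pairs where two caps are both exceeded: 0 + 0 + 1 = 1.
By inclusion–exclusion the count is 55 − 39 + 1 = 17.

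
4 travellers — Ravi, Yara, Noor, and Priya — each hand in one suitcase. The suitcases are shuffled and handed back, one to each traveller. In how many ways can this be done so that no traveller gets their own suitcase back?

9

Count assignments avoiding every fixed point. For any j of the 4 travellers fixed to their own suitcase, the other 4−j can be arranged in (4−j)! ways.
By inclusion–exclusion this is Σ_{j=0}^{4} (−1)^j C(4,j)·(4−j)!.
Computing: 24 − 24 + 12 − 4 + 1 = 9.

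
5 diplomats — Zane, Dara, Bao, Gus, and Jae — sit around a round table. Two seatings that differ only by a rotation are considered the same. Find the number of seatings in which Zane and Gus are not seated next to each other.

Without the restriction there are (4)! = 24 seatings.
Seatings with Zane beside Gus: treat them as a block with 2 internal orders, giving 2 × (3)! = 12.
Subtracting, 24 − 12 = 12.

12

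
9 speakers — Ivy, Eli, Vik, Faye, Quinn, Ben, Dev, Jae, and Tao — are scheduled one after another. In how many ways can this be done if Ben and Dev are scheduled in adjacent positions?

Glue Ben and Dev into one block (2 internal orders), leaving 8 units to arrange in a row.
That gives 2 × 8! = 2 × 40320 = 80640.

80640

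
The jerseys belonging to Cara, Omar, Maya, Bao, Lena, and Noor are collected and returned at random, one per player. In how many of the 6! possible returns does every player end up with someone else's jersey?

Count assignments avoiding every fixed point. For any j of the 6 players fixed to their old jersey, the other 6−j can be arranged in (6−j)! ways.
By inclusion–exclusion this is Σ_{j=0}^{6} (−1)^j C(6,j)·(6−j)!.
Computing: 720 − 720 + 360 − 120 + 30 − 6 + 1 = 265.

265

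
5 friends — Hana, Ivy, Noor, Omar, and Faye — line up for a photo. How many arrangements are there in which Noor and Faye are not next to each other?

Of the 5! = 120 arrangements, those with Noor and Faye adjacent number 2 × 4! = 48 (treat the pair as a block with 2 internal orders).
Complementary counting: 120 − 48 = 72.

72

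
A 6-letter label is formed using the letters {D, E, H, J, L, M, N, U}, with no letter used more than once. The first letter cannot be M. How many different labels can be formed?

17640

The first letter has 8−1 = 7 choices (anything except M).
The remaining 5 letters are filled from the other 7 symbols without repetition: 7 × 6 × 5 × 4 × 3 = 2520.
Total: 7 × 2520 = 17640.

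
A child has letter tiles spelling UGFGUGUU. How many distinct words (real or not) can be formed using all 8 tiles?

Letter multiplicities in UGFGUGUU: F×1, G×3, U×4.
Dividing 8! = 40320 by 4!·3! = 144 for the repeated letters gives 280.

280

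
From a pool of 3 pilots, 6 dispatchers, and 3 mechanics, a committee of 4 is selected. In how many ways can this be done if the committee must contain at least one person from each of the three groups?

Unrestricted: C(12,4) = 495 ways to pick any 4 of the 12.
Selections missing a whole group: no pilots → C(9,4) = 126; no dispatchers → C(6,4) = 15; no mechanics → C(9,4) = 126.
Add back selections omitting two groups (i.e. drawn from a single group): C(3,4) + C(6,4) + C(3,4) = 15.
By inclusion–exclusion: 495 − 267 + 15 = 243.

243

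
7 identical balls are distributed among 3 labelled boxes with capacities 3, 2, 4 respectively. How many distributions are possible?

Ignoring the caps, the number of non-negative solutions to x_1+…+x_3 = 7 is C(9,2) = 36.
Subtract solutions that violate a single cap (substitute x_i' = x_i − (cap_i+1)): x_1 ≥ 4 gives C(5,2) = 10; x_2 ≥ 3 gives C(6,2) = 15; x_3 ≥ 5 gives C(4,2) = 6. Together 31.
Add back pairs where two caps are both exceeded: 1 + 0 + 0 = 1.
By inclusion–exclusion the count is 36 − 31 + 1 = 6.

6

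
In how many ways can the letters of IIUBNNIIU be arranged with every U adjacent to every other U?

840

Treat the 2 copies of U as a single block. The multiset to arrange is then {UU, B, I, I, I, I, N, N}, 8 items in all.
That gives (8)!/(4!·2!) = 840 arrangements.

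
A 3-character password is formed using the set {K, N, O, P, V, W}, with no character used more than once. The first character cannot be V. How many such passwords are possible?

100

The first character has 6−1 = 5 choices (anything except V).
The remaining 2 characters are filled from the other 5 symbols without repetition: 5 × 4 = 20.
Total: 5 × 20 = 100.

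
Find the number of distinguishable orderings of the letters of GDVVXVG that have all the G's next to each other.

120

Treat the 2 copies of G as a single block. The multiset to arrange is then {GG, D, V, V, V, X}, 6 items in all.
That gives (6)!/(3!) = 120 arrangements.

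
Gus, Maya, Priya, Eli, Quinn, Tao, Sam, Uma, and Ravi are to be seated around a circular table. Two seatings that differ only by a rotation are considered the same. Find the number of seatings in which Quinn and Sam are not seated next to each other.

All circular seatings of 9 people number (8)! = 40320.
Seatings with Quinn beside Sam: treat them as a block with 2 internal orders, giving 2 × (7)! = 10080.
Subtracting, 40320 − 10080 = 30240.

30240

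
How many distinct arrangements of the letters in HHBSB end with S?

Fix S in the last position and arrange the remaining 4 letters.
Those 4 letters have B appearing twice and H appearing twice, giving (4)!/(2!·2!) = 6.

6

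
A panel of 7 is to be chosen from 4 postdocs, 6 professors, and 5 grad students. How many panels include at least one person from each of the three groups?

Unrestricted: C(15,7) = 6435 ways to pick any 7 of the 15.
Selections missing a whole group: no postdocs → C(11,7) = 330; no professors → C(9,7) = 36; no grad students → C(10,7) = 120.
Add back selections omitting two groups (i.e. drawn from a single group): C(4,7) + C(6,7) + C(5,7) = 0.
By inclusion–exclusion: 6435 − 486 + 0 = 5949.

5949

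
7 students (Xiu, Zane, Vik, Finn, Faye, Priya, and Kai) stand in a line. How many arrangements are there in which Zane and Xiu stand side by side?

Treat {Zane, Xiu} as a single unit. There are 6 units to order, and the pair itself can be ordered 2 ways.
That gives 2 × 6! = 2 × 720 = 1440.

1440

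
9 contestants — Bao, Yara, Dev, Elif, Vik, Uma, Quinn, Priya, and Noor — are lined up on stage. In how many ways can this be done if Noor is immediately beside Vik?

80640

Glue Noor and Vik into one block (2 internal orders), leaving 8 units to arrange in a row.
That gives 2 × 8! = 2 × 40320 = 80640.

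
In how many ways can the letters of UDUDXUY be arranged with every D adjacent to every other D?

Treat the 2 copies of D as a single block. The multiset to arrange is then {DD, U, U, U, X, Y}, 6 items in all.
That gives (6)!/(3!) = 120 arrangements.

120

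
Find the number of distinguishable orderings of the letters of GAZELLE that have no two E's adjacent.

900

Total arrangements of GAZELLE: 7!/(2!·2!) = 1260.
If the two E's are adjacent, glue them into one block, leaving 6 items to arrange: (6)!/(2!) = 360 ways.
Hence 1260 − 360 = 900.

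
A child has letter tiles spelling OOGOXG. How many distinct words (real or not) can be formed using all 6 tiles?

60

The 6 letters of OOGOXG have repeats: G appearing twice and O appearing 3 times.
So there are 6! / (3!·2!) = 60 distinguishable arrangements.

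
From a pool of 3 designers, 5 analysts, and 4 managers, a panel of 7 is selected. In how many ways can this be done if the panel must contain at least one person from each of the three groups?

Total 7-person selections from all 12: C(12,7) = 792.
Subtract selections that omit an entire group: no designers → C(9,7) = 36; no analysts → C(7,7) = 1; no managers → C(8,7) = 8.
Add back selections omitting two groups (i.e. drawn from a single group): C(3,7) + C(5,7) + C(4,7) = 0.
By inclusion–exclusion: 792 − 45 + 0 = 747.

747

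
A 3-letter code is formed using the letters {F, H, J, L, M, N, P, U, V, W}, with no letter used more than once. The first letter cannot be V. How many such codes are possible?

The first letter has 10−1 = 9 choices (anything except V).
The remaining 2 letters are filled from the other 9 symbols without repetition: 9 × 8 = 72.
Total: 9 × 72 = 648.

648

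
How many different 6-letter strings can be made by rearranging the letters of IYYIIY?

Letter multiplicities in IYYIIY: I×3, Y×3.
So there are 6! / (3!·3!) = 20 distinguishable arrangements.

20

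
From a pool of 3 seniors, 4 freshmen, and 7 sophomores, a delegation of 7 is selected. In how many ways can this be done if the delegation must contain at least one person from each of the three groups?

2982

With no constraint there are C(14,7) = 3432 possible selections.
Subtract selections that omit an entire group: no seniors → C(11,7) = 330; no freshmen → C(10,7) = 120; no sophomores → C(7,7) = 1.
Add back selections omitting two groups (i.e. drawn from a single group): C(3,7) + C(4,7) + C(7,7) = 1.
By inclusion–exclusion: 3432 − 451 + 1 = 2982.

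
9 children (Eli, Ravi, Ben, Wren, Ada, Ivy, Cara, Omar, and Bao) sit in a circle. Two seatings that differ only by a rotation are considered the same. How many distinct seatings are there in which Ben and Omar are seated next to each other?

Glue Ben and Omar into a block (2 internal orders). Seating 8 units around a circle gives (7)! arrangements.
So 2 × (7)! = 2 × 5040 = 10080.

10080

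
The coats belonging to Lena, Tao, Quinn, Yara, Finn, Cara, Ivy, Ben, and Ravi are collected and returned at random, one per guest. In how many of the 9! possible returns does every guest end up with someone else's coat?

Let Aᵢ be the assignments in which guest i gets their own coat. We want the size of the complement of A₁∪…∪A_9.
By inclusion–exclusion this is Σ_{j=0}^{9} (−1)^j C(9,j)·(9−j)!.
Computing: 362880 − 362880 + 181440 − 60480 + 15120 − 3024 + 504 − 72 + 9 − 1 = 133496.

133496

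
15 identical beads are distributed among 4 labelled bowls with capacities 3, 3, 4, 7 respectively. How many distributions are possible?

10

Without the upper bounds there are C(18,3) = 816 ways to split 15 among 4 bowls.
Subtract solutions that violate a single cap (substitute x_i' = x_i − (cap_i+1)): x_1 ≥ 4 gives C(14,3) = 364; x_2 ≥ 4 gives C(14,3) = 364; x_3 ≥ 5 gives C(13,3) = 286; x_4 ≥ 8 gives C(10,3) = 120. Together 1134.
Add back pairs where two caps are both exceeded: 120 + 84 + 20 + 84 + 20 + 10 = 338.
Subtract triples: 10 + 0 + 0 + 0 = 10.
By inclusion–exclusion the count is 816 − 1134 + 338 − 10 = 10.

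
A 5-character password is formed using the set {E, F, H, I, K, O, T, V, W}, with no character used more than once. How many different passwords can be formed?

With no repetition, fill the 5 characters in order: 9 choices, then 8, down to 5.
That product is 9 × 8 × 7 × 6 × 5 = 15120.

15120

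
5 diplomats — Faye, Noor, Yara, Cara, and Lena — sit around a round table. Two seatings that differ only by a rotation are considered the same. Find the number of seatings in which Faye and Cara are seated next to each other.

12

Glue Faye and Cara into a block (2 internal orders). Seating 4 units around a circle gives (3)! arrangements.
So 2 × (3)! = 2 × 6 = 12.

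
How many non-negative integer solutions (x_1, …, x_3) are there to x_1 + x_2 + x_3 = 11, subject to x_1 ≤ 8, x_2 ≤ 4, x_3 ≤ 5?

By stars and bars, unrestricted non-negative solutions to x_1+…+x_3 = 11 number C(11+2,2) = 78.
Subtract solutions that violate a single cap (substitute x_i' = x_i − (cap_i+1)): x_1 ≥ 9 gives C(4,2) = 6; x_2 ≥ 5 gives C(8,2) = 28; x_3 ≥ 6 gives C(7,2) = 21. Together 55.
Add back pairs where two caps are both exceeded: 0 + 0 + 1 = 1.
By inclusion–exclusion the count is 78 − 55 + 1 = 24.

24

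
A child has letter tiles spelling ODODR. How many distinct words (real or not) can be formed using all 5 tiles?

Letter multiplicities in ODODR: D×2, O×2, R×1.
So there are 5! / (2!·2!) = 30 distinguishable arrangements.

30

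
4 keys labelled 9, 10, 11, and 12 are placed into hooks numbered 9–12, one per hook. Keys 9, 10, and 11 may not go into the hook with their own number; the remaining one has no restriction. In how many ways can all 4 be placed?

11

Let Aᵢ (for i ∈ {9, 10, 11}) be the placements that put key i in its forbidden hook. Any j of these fix j positions, leaving (4−j)! ways to fill the rest, and there are C(3,j) ways to pick which j.
By inclusion–exclusion, the number of valid placements is Σ_{j=0}^{3} (−1)^j C(3,j)·(4−j)!.
Computing: 24 − 18 + 6 − 1 = 11.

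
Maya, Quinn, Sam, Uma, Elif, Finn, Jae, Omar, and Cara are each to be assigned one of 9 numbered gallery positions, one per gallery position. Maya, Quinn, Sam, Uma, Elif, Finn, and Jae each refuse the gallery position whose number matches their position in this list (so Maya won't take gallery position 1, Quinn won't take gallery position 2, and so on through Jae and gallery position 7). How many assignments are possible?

Let Aᵢ (for 1 ≤ i ≤ 7) be the placements that put person i in their forbidden gallery position. Any j of these fix j positions, leaving (9−j)! ways to fill the rest, and there are C(7,j) ways to pick which j.
By inclusion–exclusion, the number of valid placements is Σ_{j=0}^{7} (−1)^j C(7,j)·(9−j)!.
Computing: 362880 − 282240 + 105840 − 25200 + 4200 − 504 + 42 − 2 = 165016.

165016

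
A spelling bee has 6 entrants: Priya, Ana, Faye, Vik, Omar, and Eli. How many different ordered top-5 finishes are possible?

720

There are 6 choices for 1st place, 5 for 2nd, and so on down to 2 for position 5.
That gives 6 × 5 × 4 × 3 × 2 = 720.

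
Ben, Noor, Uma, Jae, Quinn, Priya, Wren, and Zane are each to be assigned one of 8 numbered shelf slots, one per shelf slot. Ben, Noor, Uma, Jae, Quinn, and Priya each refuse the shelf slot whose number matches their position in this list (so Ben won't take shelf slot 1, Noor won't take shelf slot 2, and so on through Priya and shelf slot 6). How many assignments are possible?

18806

Let Aᵢ (for 1 ≤ i ≤ 6) be the placements that put person i in their forbidden shelf slot. Any j of these fix j positions, leaving (8−j)! ways to fill the rest, and there are C(6,j) ways to pick which j.
By inclusion–exclusion, the number of valid placements is Σ_{j=0}^{6} (−1)^j C(6,j)·(8−j)!.
Computing: 40320 − 30240 + 10800 − 2400 + 360 − 36 + 2 = 18806.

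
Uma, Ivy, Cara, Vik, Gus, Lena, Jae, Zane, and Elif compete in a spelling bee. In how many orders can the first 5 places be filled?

15120

There are 9 choices for 1st place, 8 for 2nd, and so on down to 5 for position 5.
That gives 9 × 8 × 7 × 6 × 5 = 15120.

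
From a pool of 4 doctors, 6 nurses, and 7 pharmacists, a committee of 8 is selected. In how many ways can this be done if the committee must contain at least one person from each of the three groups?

22813

Total 8-person selections from all 17: C(17,8) = 24310.
Selections missing a whole group: no doctors → C(13,8) = 1287; no nurses → C(11,8) = 165; no pharmacists → C(10,8) = 45.
Add back selections omitting two groups (i.e. drawn from a single group): C(4,8) + C(6,8) + C(7,8) = 0.
By inclusion–exclusion: 24310 − 1497 + 0 = 22813.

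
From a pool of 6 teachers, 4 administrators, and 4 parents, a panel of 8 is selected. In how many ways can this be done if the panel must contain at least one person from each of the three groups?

2912

Unrestricted: C(14,8) = 3003 ways to pick any 8 of the 14.
Selections missing a whole group: no teachers → C(8,8) = 1; no administrators → C(10,8) = 45; no parents → C(10,8) = 45.
Add back selections omitting two groups (i.e. drawn from a single group): C(6,8) + C(4,8) + C(4,8) = 0.
By inclusion–exclusion: 3003 − 91 + 0 = 2912.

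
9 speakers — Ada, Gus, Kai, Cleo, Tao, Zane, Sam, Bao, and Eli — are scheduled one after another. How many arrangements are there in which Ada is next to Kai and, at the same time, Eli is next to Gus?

Treat {Ada,Kai} as one block (2 orders) and {Eli,Gus} as another (2 orders).
That leaves 7 units to arrange: 2 × 2 × 7! = 4 × 5040 = 20160.

20160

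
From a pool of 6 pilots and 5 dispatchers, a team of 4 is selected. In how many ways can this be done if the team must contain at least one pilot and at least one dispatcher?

With no constraint there are C(11,4) = 330 possible selections.
Subtract selections that omit an entire group: no pilots → C(5,4) = 5; no dispatchers → C(6,4) = 15.
Both groups omitted at once is impossible, so 330 − 20 = 310.

310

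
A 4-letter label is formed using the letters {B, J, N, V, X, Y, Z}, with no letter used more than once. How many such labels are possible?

840

With no repetition, fill the 4 letters in order: 7 choices, then 6, down to 4.
7 × 6 × 5 × 4 = 840.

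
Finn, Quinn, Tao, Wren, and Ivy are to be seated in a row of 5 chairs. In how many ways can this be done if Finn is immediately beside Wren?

Glue Finn and Wren into one block (2 internal orders), leaving 4 units to arrange in a row.
So the count is 2·(4)! = 48.

48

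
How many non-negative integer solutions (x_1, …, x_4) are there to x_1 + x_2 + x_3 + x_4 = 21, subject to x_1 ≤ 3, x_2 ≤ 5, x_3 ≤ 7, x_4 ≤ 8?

By stars and bars, unrestricted non-negative solutions to x_1+…+x_4 = 21 number C(21+3,3) = 2024.
Subtract solutions that violate a single cap (substitute x_i' = x_i − (cap_i+1)): x_1 ≥ 4 gives C(20,3) = 1140; x_2 ≥ 6 gives C(18,3) = 816; x_3 ≥ 8 gives C(16,3) = 560; x_4 ≥ 9 gives C(15,3) = 455. Together 2971.
Add back pairs where two caps are both exceeded: 364 + 220 + 165 + 120 + 84 + 35 = 988.
Subtract triples: 20 + 10 + 1 + 0 = 31.
By inclusion–exclusion the count is 2024 − 2971 + 988 − 31 = 10.

10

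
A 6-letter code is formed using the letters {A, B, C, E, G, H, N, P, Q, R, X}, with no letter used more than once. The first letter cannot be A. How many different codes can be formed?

302400

The first letter has 11−1 = 10 choices (anything except A).
The remaining 5 letters are filled from the other 10 symbols without repetition: 10 × 9 × 8 × 7 × 6 = 30240.
Total: 10 × 30240 = 302400.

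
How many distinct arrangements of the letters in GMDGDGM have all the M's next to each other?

Treat the 2 copies of M as a single block. The multiset to arrange is then {MM, D, D, G, G, G}, 6 items in all.
That gives (6)!/(3!·2!) = 60 arrangements.

60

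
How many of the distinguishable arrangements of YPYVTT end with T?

60

Fix T in the last position and arrange the remaining 5 letters.
Those 5 letters have Y appearing twice, giving (5)!/(2!) = 60.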